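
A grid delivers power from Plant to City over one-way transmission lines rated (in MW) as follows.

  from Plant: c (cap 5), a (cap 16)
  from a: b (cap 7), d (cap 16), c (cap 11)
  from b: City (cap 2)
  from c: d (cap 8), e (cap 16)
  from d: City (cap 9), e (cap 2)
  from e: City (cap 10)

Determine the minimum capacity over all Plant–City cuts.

21

Augment Plant→a→b→City: bottleneck 2, flow now 2.
Augment Plant→a→d→City: bottleneck 9, flow now 11.
Augment Plant→c→e→City: bottleneck 5, flow now 16.
Augment Plant→a→c→e→City: bottleneck 5, flow now 21.
No augmenting path remains; maximum flow = 21.
By max-flow min-cut, the minimum cut capacity equals the max flow.
In the residual graph, reachable from Plant: {Plant}.
Min-cut edges: Plant→a (16), Plant→c (5); capacity 16 + 5 = 21.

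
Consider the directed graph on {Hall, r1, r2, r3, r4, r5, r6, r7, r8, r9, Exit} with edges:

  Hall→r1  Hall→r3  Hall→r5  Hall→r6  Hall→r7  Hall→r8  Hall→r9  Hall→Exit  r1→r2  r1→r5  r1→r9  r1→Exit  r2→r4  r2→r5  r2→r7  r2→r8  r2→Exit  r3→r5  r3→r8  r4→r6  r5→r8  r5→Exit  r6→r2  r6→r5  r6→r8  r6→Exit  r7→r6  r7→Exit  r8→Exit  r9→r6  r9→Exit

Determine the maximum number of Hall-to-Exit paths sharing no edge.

Assign every edge capacity 1; by Menger, the answer equals the max flow.
Path Hall→Exit (+1); total 1.
Path Hall→r1→Exit (+1); total 2.
Path Hall→r5→Exit (+1); total 3.
Path Hall→r6→Exit (+1); total 4.
Path Hall→r7→Exit (+1); total 5.
Path Hall→r8→Exit (+1); total 6.
Path Hall→r9→Exit (+1); total 7.
No residual Hall→Exit path; max flow = 7.
Certifying cut of size 7: {Hall→Exit, Hall→r1, Hall→r6, Hall→r7, Hall→r9, r5→Exit, r8→Exit}.

7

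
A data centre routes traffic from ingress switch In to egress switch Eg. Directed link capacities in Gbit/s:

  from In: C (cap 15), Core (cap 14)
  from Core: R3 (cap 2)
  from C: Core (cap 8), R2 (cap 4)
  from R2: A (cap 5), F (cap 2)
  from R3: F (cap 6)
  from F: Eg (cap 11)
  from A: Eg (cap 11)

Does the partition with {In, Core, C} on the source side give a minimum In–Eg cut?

Given cut capacity: 2 + 4 = 6.
Augment In→Core→R3→F→Eg: bottleneck 2, flow now 2.
Augment In→C→R2→F→Eg: bottleneck 2, flow now 4.
Augment In→C→R2→A→Eg: bottleneck 2, flow now 6.
No augmenting path remains; maximum flow = 6.
Cut capacity 6 equals the max flow, so it is a minimum cut.

Yes — it is a minimum cut (capacity 6).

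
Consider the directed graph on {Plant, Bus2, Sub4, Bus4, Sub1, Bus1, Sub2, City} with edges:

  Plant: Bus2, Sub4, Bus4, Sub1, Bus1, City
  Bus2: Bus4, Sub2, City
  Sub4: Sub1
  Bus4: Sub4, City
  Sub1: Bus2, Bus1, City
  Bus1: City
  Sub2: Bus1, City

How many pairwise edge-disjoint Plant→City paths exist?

6

Assign every edge capacity 1; by Menger, the answer equals the max flow.
Path Plant→City (+1); total 1.
Path Plant→Bus2→City (+1); total 2.
Path Plant→Bus4→City (+1); total 3.
Path Plant→Sub1→City (+1); total 4.
Path Plant→Bus1→City (+1); total 5.
Path Plant→Sub4→Sub1→Bus2→Sub2→City (+1); total 6.
No residual Plant→City path; max flow = 6.
Certifying cut of size 6: {Plant→Bus1, Plant→Bus2, Plant→Bus4, Plant→City, Plant→Sub1, Plant→Sub4}.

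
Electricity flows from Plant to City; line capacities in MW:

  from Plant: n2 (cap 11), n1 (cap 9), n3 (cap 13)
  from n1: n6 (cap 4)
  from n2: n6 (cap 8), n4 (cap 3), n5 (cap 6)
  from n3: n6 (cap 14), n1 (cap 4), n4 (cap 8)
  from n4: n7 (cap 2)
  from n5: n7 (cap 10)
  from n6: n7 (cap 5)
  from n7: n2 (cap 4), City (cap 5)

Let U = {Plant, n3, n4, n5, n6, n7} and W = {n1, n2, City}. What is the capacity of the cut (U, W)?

Edges leaving {Plant, n3, n4, n5, n6, n7}: Plant→n1 (9), Plant→n2 (11), n3→n1 (4), n7→n2 (4), n7→City (5).
Cut capacity = 9 + 11 + 4 + 4 + 5 = 33.

33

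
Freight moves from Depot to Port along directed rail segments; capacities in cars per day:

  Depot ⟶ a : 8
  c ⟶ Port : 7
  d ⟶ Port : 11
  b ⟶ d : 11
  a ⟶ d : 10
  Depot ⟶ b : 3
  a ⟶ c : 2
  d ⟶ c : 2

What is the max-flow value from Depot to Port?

11

Augment Depot→a→c→Port: bottleneck 2, flow now 2.
Augment Depot→a→d→Port: bottleneck 6, flow now 8.
Augment Depot→b→d→Port: bottleneck 3, flow now 11.
No augmenting path remains; maximum flow = 11.
In the residual graph, reachable from Depot: {Depot}.
Min-cut edges: Depot→a (8), Depot→b (3); capacity 8 + 3 = 11.
This cut is saturated, so no flow can exceed 11.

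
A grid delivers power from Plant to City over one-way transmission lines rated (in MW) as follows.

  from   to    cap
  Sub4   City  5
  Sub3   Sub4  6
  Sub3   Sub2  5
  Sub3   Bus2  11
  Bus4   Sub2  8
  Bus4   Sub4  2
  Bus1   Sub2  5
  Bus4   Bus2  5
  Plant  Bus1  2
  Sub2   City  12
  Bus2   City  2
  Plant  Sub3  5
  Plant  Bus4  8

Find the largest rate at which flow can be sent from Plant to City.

Augment Plant→Sub3→Sub2→City: bottleneck 5, flow now 5.
Augment Plant→Bus4→Sub2→City: bottleneck 7, flow now 12.
Augment Plant→Bus4→Sub4→City: bottleneck 1, flow now 13.
Augment Plant→Bus1→Sub2→Sub3→Sub4→City: bottleneck 2, flow now 15. (uses reverse residual edge)
No augmenting path remains; maximum flow = 15.
In the residual graph, reachable from Plant: {Plant}.
Min-cut edges: Plant→Sub3 (5), Plant→Bus4 (8), Plant→Bus1 (2); capacity 5 + 8 + 2 = 15.
This cut is saturated, so no flow can exceed 15.

15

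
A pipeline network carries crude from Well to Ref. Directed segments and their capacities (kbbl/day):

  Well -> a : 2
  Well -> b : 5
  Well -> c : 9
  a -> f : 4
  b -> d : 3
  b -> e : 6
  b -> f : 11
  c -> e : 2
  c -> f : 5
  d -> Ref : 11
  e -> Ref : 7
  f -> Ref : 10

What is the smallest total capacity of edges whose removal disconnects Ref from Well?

14

Augment Well→a→f→Ref: bottleneck 2, flow now 2.
Augment Well→b→d→Ref: bottleneck 3, flow now 5.
Augment Well→b→e→Ref: bottleneck 2, flow now 7.
Augment Well→c→e→Ref: bottleneck 2, flow now 9.
Augment Well→c→f→Ref: bottleneck 5, flow now 14.
No augmenting path remains; maximum flow = 14.
By max-flow min-cut, the minimum cut capacity equals the max flow.
In the residual graph, reachable from Well: {Well, c}.
Min-cut edges: Well→a (2), Well→b (5), c→e (2), c→f (5); capacity 2 + 5 + 2 + 5 = 14.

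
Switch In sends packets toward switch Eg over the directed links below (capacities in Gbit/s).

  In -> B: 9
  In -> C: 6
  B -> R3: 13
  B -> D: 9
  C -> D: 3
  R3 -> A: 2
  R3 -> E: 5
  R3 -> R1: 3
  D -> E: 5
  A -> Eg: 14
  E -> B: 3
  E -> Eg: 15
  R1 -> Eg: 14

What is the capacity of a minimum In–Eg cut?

12

Augment In→B→R3→A→Eg: bottleneck 2, flow now 2.
Augment In→B→R3→E→Eg: bottleneck 5, flow now 7.
Augment In→B→R3→R1→Eg: bottleneck 2, flow now 9.
Augment In→C→D→E→Eg: bottleneck 3, flow now 12.
No augmenting path remains; maximum flow = 12.
By max-flow min-cut, the minimum cut capacity equals the max flow.
In the residual graph, reachable from In: {In, C}.
Min-cut edges: In→B (9), C→D (3); capacity 9 + 3 = 12.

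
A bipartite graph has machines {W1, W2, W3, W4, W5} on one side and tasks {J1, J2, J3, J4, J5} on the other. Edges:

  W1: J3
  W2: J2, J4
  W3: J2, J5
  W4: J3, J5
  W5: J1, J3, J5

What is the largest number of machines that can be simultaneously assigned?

5

Unit-capacity flow: source→left, listed edges, right→sink; max matching = max flow.
Augmenting path W1→J3 (+1); matched 1.
Augmenting path W2→J2 (+1); matched 2.
Augmenting path W3→J5 (+1); matched 3.
Augmenting path W5→J1 (+1); matched 4.
Augmenting path W4→J5→W3→J2→W2→J4 (+1); matched 5.
No augmenting path remains; maximum matching = 5.
König certificate: {W1, W2, W3, W4, W5} is a vertex cover of size 5 (every listed pair touches it), so no matching can be larger.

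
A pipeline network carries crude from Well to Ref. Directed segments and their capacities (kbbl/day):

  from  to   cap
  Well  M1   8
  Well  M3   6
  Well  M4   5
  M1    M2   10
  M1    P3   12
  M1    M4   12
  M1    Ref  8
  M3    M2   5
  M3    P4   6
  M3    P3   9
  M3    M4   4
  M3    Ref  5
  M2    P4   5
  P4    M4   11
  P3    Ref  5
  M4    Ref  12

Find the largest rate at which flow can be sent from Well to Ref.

19

Augment Well→M1→Ref: bottleneck 8, flow now 8.
Augment Well→M3→Ref: bottleneck 5, flow now 13.
Augment Well→M4→Ref: bottleneck 5, flow now 18.
Augment Well→M3→P3→Ref: bottleneck 1, flow now 19.
No augmenting path remains; maximum flow = 19.
In the residual graph, reachable from Well: {Well}.
Min-cut edges: Well→M1 (8), Well→M3 (6), Well→M4 (5); capacity 8 + 6 + 5 = 19.
This cut is saturated, so no flow can exceed 19.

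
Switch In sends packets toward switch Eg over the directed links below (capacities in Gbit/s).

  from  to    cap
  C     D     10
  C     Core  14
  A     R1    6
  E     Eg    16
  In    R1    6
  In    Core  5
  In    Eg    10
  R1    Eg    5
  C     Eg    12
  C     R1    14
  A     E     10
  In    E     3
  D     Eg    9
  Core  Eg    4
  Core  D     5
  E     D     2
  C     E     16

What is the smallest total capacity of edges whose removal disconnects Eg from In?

Augment In→Eg: bottleneck 10, flow now 10.
Augment In→E→Eg: bottleneck 3, flow now 13.
Augment In→Core→Eg: bottleneck 4, flow now 17.
Augment In→R1→Eg: bottleneck 5, flow now 22.
Augment In→Core→D→Eg: bottleneck 1, flow now 23.
No augmenting path remains; maximum flow = 23.
By max-flow min-cut, the minimum cut capacity equals the max flow.
In the residual graph, reachable from In: {In, R1}.
Min-cut edges: In→E (3), In→Core (5), In→Eg (10), R1→Eg (5); capacity 3 + 5 + 10 + 5 = 23.

23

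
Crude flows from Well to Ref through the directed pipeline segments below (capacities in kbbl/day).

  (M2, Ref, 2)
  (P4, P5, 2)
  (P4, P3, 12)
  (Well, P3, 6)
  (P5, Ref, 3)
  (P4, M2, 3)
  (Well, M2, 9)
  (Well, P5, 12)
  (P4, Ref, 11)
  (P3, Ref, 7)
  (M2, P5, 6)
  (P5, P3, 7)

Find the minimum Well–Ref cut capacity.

12

Augment Well→M2→Ref: bottleneck 2, flow now 2.
Augment Well→P5→Ref: bottleneck 3, flow now 5.
Augment Well→P3→Ref: bottleneck 6, flow now 11.
Augment Well→P5→P3→Ref: bottleneck 1, flow now 12.
No augmenting path remains; maximum flow = 12.
By max-flow min-cut, the minimum cut capacity equals the max flow.
In the residual graph, reachable from Well: {Well, M2, P5, P3}.
Min-cut edges: M2→Ref (2), P5→Ref (3), P3→Ref (7); capacity 2 + 3 + 7 = 12.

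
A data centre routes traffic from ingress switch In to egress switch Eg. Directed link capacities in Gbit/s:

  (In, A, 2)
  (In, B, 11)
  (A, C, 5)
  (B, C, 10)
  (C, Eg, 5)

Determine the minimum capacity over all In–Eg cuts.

Augment In→A→C→Eg: bottleneck 2, flow now 2.
Augment In→B→C→Eg: bottleneck 3, flow now 5.
No augmenting path remains; maximum flow = 5.
By max-flow min-cut, the minimum cut capacity equals the max flow.
In the residual graph, reachable from In: {In, A, B, C}.
Min-cut edges: C→Eg (5); capacity 5 = 5.

5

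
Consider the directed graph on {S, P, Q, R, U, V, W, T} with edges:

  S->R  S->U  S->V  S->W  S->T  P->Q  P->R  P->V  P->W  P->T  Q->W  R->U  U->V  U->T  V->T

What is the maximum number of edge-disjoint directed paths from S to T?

3

Assign every edge capacity 1; by Menger, the answer equals the max flow.
Path S→T (+1); total 1.
Path S→U→T (+1); total 2.
Path S→V→T (+1); total 3.
No residual S→T path; max flow = 3.
Certifying cut of size 3: {S→T, U→T, V→T}.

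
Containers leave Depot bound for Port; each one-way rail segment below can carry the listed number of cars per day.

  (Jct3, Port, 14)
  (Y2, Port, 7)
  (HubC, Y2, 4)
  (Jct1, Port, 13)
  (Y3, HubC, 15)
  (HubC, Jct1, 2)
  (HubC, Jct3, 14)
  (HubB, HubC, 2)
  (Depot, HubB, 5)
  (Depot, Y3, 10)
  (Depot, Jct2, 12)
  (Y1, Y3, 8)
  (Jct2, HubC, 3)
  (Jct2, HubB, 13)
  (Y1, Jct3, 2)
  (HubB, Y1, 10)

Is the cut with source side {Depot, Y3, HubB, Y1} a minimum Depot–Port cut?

No — its capacity is 31, but the minimum cut has capacity 20.

Given cut capacity: 12 + 15 + 2 + 2 = 31.
Augment Depot→Y3→HubC→Jct1→Port: bottleneck 2, flow now 2.
Augment Depot→Y3→HubC→Jct3→Port: bottleneck 8, flow now 10.
Augment Depot→HubB→Y1→Jct3→Port: bottleneck 2, flow now 12.
Augment Depot→HubB→HubC→Jct3→Port: bottleneck 2, flow now 14.
Augment Depot→Jct2→HubC→Jct3→Port: bottleneck 2, flow now 16.
Augment Depot→Jct2→HubC→Y2→Port: bottleneck 1, flow now 17.
Augment Depot→HubB→Y1→Y3→HubC→Y2→Port: bottleneck 1, flow now 18.
Augment Depot→Jct2→HubB→Y1→Y3→HubC→Y2→Port: bottleneck 2, flow now 20.
No augmenting path remains; maximum flow = 20.
In the residual graph, reachable from Depot: {Depot, Y3, HubB, Jct2, Y1, HubC, Jct3}.
Min-cut edges: HubC→Jct1 (2), HubC→Y2 (4), Jct3→Port (14); capacity 2 + 4 + 14 = 20.
Cut capacity 31 exceeds the max flow 20, so it is not minimum.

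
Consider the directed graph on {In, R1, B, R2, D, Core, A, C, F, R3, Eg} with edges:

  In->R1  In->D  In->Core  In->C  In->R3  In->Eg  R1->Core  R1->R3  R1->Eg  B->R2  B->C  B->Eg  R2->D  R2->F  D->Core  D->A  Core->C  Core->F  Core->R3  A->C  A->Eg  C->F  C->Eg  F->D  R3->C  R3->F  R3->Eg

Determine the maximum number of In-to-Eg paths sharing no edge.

Assign every edge capacity 1; by Menger, the answer equals the max flow.
Path In→Eg (+1); total 1.
Path In→R1→Eg (+1); total 2.
Path In→C→Eg (+1); total 3.
Path In→R3→Eg (+1); total 4.
Path In→D→A→Eg (+1); total 5.
No residual In→Eg path; max flow = 5.
Certifying cut of size 5: {C→Eg, D→A, In→Eg, In→R1, R3→Eg}.

5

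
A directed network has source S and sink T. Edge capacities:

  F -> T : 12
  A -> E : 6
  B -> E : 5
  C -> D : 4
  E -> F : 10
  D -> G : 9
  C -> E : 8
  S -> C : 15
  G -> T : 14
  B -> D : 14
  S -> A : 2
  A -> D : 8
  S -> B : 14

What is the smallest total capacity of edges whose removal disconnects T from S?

19

Augment S→A→D→G→T: bottleneck 2, flow now 2.
Augment S→B→D→G→T: bottleneck 7, flow now 9.
Augment S→B→E→F→T: bottleneck 5, flow now 14.
Augment S→C→E→F→T: bottleneck 5, flow now 19.
No augmenting path remains; maximum flow = 19.
By max-flow min-cut, the minimum cut capacity equals the max flow.
In the residual graph, reachable from S: {S, A, B, C, D, E}.
Min-cut edges: D→G (9), E→F (10); capacity 9 + 10 = 19.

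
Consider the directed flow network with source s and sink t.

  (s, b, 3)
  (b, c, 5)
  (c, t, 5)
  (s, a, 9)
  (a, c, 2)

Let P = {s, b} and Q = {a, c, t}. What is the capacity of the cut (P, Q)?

14

Edges leaving {s, b}: s→a (9), b→c (5).
Cut capacity = 9 + 5 = 14.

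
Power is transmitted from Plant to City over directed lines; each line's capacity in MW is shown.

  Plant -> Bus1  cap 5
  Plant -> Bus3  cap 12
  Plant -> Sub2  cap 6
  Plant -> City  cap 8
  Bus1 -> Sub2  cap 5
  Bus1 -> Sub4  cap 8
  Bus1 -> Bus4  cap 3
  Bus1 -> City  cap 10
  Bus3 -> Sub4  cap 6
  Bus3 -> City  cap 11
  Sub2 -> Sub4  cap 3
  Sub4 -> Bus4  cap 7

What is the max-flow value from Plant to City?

24

Augment Plant→City: bottleneck 8, flow now 8.
Augment Plant→Bus1→City: bottleneck 5, flow now 13.
Augment Plant→Bus3→City: bottleneck 11, flow now 24.
No augmenting path remains; maximum flow = 24.
In the residual graph, reachable from Plant: {Plant, Bus3, Sub2, Sub4, Bus4}.
Min-cut edges: Plant→Bus1 (5), Plant→City (8), Bus3→City (11); capacity 5 + 8 + 11 = 24.
This cut is saturated, so no flow can exceed 24.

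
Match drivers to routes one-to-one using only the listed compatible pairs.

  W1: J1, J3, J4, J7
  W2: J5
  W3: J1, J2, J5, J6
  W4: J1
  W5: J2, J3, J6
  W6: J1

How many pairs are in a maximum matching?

Unit-capacity flow: source→left, listed edges, right→sink; max matching = max flow.
Augmenting path W1→J1 (+1); matched 1.
Augmenting path W2→J5 (+1); matched 2.
Augmenting path W3→J2 (+1); matched 3.
Augmenting path W5→J3 (+1); matched 4.
Augmenting path W4→J1→W1→J4 (+1); matched 5.
No augmenting path remains; maximum matching = 5.
König certificate: {W1, W2, W3, W5, J1} is a vertex cover of size 5 (every listed pair touches it), so no matching can be larger.

5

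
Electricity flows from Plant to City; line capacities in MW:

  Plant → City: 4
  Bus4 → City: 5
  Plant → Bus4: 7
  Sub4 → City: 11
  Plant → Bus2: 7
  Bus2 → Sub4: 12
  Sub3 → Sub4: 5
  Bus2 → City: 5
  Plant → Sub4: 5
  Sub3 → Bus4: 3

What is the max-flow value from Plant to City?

21

Augment Plant→City: bottleneck 4, flow now 4.
Augment Plant→Bus4→City: bottleneck 5, flow now 9.
Augment Plant→Bus2→City: bottleneck 5, flow now 14.
Augment Plant→Sub4→City: bottleneck 5, flow now 19.
Augment Plant→Bus2→Sub4→City: bottleneck 2, flow now 21.
No augmenting path remains; maximum flow = 21.
In the residual graph, reachable from Plant: {Plant, Bus4}.
Min-cut edges: Plant→Bus2 (7), Plant→Sub4 (5), Plant→City (4), Bus4→City (5); capacity 7 + 5 + 4 + 5 = 21.
This cut is saturated, so no flow can exceed 21.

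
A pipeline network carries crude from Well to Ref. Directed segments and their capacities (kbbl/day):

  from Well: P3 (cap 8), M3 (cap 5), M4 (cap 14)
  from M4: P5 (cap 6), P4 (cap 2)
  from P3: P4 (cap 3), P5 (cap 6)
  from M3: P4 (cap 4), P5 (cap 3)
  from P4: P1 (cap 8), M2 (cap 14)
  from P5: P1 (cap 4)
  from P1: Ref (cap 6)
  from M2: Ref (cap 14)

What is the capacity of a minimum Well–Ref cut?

Augment Well→M4→P4→P1→Ref: bottleneck 2, flow now 2.
Augment Well→M4→P5→P1→Ref: bottleneck 4, flow now 6.
Augment Well→P3→P4→M2→Ref: bottleneck 3, flow now 9.
Augment Well→M3→P4→M2→Ref: bottleneck 4, flow now 13.
No augmenting path remains; maximum flow = 13.
By max-flow min-cut, the minimum cut capacity equals the max flow.
In the residual graph, reachable from Well: {Well, M4, P3, M3, P5}.
Min-cut edges: M4→P4 (2), P3→P4 (3), M3→P4 (4), P5→P1 (4); capacity 2 + 3 + 4 + 4 = 13.

13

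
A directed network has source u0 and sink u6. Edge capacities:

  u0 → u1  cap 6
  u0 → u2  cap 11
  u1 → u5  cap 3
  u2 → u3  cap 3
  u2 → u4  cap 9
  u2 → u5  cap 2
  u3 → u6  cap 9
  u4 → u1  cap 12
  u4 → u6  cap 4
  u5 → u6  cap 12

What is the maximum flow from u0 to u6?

Augment u0→u1→u5→u6: bottleneck 3, flow now 3.
Augment u0→u2→u3→u6: bottleneck 3, flow now 6.
Augment u0→u2→u4→u6: bottleneck 4, flow now 10.
Augment u0→u2→u5→u6: bottleneck 2, flow now 12.
No augmenting path remains; maximum flow = 12.
In the residual graph, reachable from u0: {u0, u1, u2, u4}.
Min-cut edges: u1→u5 (3), u2→u3 (3), u2→u5 (2), u4→u6 (4); capacity 3 + 3 + 2 + 4 = 12.
This cut is saturated, so no flow can exceed 12.

12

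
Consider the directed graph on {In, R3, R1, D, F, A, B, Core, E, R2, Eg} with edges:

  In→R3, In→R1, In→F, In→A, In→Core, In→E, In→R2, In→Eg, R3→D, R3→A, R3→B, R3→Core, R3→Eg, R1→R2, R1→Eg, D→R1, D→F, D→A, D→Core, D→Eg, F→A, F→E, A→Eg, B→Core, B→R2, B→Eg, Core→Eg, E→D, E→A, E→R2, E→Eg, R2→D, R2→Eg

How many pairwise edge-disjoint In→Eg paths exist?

Assign every edge capacity 1; by Menger, the answer equals the max flow.
Path In→Eg (+1); total 1.
Path In→R3→Eg (+1); total 2.
Path In→R1→Eg (+1); total 3.
Path In→A→Eg (+1); total 4.
Path In→Core→Eg (+1); total 5.
Path In→E→Eg (+1); total 6.
Path In→R2→Eg (+1); total 7.
Path In→F→E→D→Eg (+1); total 8.
No residual In→Eg path; max flow = 8.
Certifying cut of size 8: {In→A, In→Core, In→E, In→Eg, In→F, In→R1, In→R2, In→R3}.

8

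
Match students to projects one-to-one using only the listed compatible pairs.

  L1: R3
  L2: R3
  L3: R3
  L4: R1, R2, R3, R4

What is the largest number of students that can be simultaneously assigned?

Unit-capacity flow: source→left, listed edges, right→sink; max matching = max flow.
Augmenting path L1→R3 (+1); matched 1.
Augmenting path L4→R1 (+1); matched 2.
No augmenting path remains; maximum matching = 2.
König certificate: {L4, R3} is a vertex cover of size 2 (every listed pair touches it), so no matching can be larger.

2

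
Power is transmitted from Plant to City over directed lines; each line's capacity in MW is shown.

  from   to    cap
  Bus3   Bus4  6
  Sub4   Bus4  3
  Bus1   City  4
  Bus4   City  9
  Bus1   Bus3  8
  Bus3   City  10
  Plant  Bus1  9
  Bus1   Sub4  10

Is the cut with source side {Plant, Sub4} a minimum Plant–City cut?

Given cut capacity: 9 + 3 = 12.
Augment Plant→Bus1→City: bottleneck 4, flow now 4.
Augment Plant→Bus1→Bus3→City: bottleneck 5, flow now 9.
No augmenting path remains; maximum flow = 9.
In the residual graph, reachable from Plant: {Plant}.
Min-cut edges: Plant→Bus1 (9); capacity 9 = 9.
Cut capacity 12 exceeds the max flow 9, so it is not minimum.

No — its capacity is 12, but the minimum cut has capacity 9.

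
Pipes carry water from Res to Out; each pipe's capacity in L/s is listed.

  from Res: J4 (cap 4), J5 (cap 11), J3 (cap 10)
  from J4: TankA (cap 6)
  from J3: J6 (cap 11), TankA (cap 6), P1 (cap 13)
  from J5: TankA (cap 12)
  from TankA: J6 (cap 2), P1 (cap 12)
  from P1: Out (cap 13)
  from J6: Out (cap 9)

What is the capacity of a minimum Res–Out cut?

Augment Res→J3→P1→Out: bottleneck 10, flow now 10.
Augment Res→J4→TankA→P1→Out: bottleneck 3, flow now 13.
Augment Res→J4→TankA→J6→Out: bottleneck 1, flow now 14.
Augment Res→J5→TankA→J6→Out: bottleneck 1, flow now 15.
Augment Res→J5→TankA→P1→J3→J6→Out: bottleneck 7, flow now 22. (uses reverse residual edge)
No augmenting path remains; maximum flow = 22.
By max-flow min-cut, the minimum cut capacity equals the max flow.
In the residual graph, reachable from Res: {Res, J4, J3, J5, TankA, P1, J6}.
Min-cut edges: P1→Out (13), J6→Out (9); capacity 13 + 9 = 22.

22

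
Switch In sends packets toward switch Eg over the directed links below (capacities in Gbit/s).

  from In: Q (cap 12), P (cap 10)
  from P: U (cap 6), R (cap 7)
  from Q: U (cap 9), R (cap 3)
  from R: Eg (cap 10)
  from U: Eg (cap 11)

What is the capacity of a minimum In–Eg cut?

Augment In→P→R→Eg: bottleneck 7, flow now 7.
Augment In→P→U→Eg: bottleneck 3, flow now 10.
Augment In→Q→R→Eg: bottleneck 3, flow now 13.
Augment In→Q→U→Eg: bottleneck 8, flow now 21.
No augmenting path remains; maximum flow = 21.
By max-flow min-cut, the minimum cut capacity equals the max flow.
In the residual graph, reachable from In: {In, P, Q, U}.
Min-cut edges: P→R (7), Q→R (3), U→Eg (11); capacity 7 + 3 + 11 = 21.

21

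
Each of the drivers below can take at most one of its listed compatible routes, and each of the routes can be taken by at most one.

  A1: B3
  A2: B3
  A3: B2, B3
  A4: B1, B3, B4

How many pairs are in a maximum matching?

3

Unit-capacity flow: source→left, listed edges, right→sink; max matching = max flow.
Augmenting path A1→B3 (+1); matched 1.
Augmenting path A3→B2 (+1); matched 2.
Augmenting path A4→B1 (+1); matched 3.
No augmenting path remains; maximum matching = 3.
König certificate: {A3, A4, B3} is a vertex cover of size 3 (every listed pair touches it), so no matching can be larger.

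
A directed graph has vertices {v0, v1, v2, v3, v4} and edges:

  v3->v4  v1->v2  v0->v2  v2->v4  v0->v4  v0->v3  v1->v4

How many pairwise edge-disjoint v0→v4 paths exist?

3

Assign every edge capacity 1; by Menger, the answer equals the max flow.
Path v0→v4 (+1); total 1.
Path v0→v2→v4 (+1); total 2.
Path v0→v3→v4 (+1); total 3.
No residual v0→v4 path; max flow = 3.
Certifying cut of size 3: {v0→v2, v0→v3, v0→v4}.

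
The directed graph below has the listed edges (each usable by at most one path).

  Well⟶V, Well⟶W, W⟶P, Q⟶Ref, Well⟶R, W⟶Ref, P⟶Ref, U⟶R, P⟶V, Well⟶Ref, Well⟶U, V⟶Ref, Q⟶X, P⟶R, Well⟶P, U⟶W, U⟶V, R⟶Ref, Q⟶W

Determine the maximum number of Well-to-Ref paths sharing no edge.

5

Assign every edge capacity 1; by Menger, the answer equals the max flow.
Path Well→Ref (+1); total 1.
Path Well→P→Ref (+1); total 2.
Path Well→R→Ref (+1); total 3.
Path Well→V→Ref (+1); total 4.
Path Well→W→Ref (+1); total 5.
No residual Well→Ref path; max flow = 5.
Certifying cut of size 5: {P→Ref, R→Ref, V→Ref, W→Ref, Well→Ref}.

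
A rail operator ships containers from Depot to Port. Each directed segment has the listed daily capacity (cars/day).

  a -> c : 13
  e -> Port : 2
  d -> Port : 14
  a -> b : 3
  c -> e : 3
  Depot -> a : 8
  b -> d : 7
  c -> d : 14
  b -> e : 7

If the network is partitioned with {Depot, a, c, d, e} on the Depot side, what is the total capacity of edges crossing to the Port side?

19

Edges leaving {Depot, a, c, d, e}: a→b (3), d→Port (14), e→Port (2).
Cut capacity = 3 + 14 + 2 = 19.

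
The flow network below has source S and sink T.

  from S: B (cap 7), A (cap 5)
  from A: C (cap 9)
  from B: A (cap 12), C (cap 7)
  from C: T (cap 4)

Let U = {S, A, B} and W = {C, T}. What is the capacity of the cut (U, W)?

Edges leaving {S, A, B}: A→C (9), B→C (7).
Cut capacity = 9 + 7 = 16.

16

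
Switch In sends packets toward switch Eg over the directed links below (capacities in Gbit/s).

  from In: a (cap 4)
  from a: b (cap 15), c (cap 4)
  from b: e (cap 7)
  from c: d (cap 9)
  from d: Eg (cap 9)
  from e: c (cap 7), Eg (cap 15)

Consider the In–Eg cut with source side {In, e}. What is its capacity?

Edges leaving {In, e}: In→a (4), e→c (7), e→Eg (15).
Cut capacity = 4 + 7 + 15 = 26.

26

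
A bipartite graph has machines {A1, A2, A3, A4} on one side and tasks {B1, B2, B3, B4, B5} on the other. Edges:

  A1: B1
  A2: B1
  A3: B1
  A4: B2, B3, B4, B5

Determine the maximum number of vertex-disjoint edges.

Unit-capacity flow: source→left, listed edges, right→sink; max matching = max flow.
Augmenting path A1→B1 (+1); matched 1.
Augmenting path A4→B2 (+1); matched 2.
No augmenting path remains; maximum matching = 2.
König certificate: {A4, B1} is a vertex cover of size 2 (every listed pair touches it), so no matching can be larger.

2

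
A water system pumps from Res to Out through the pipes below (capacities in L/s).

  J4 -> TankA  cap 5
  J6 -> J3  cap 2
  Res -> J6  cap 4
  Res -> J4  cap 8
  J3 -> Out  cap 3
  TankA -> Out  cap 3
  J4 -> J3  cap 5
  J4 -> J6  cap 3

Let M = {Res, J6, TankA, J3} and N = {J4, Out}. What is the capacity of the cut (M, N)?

14

Edges leaving {Res, J6, TankA, J3}: Res→J4 (8), TankA→Out (3), J3→Out (3).
Cut capacity = 8 + 3 + 3 = 14.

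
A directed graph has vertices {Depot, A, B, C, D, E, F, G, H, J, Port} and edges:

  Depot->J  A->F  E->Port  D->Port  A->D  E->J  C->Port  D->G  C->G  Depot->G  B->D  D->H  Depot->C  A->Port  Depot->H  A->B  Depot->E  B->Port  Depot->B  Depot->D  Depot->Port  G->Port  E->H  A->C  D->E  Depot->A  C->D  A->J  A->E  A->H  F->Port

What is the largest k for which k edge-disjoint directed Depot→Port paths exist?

7

Assign every edge capacity 1; by Menger, the answer equals the max flow.
Path Depot→Port (+1); total 1.
Path Depot→A→Port (+1); total 2.
Path Depot→B→Port (+1); total 3.
Path Depot→C→Port (+1); total 4.
Path Depot→D→Port (+1); total 5.
Path Depot→E→Port (+1); total 6.
Path Depot→G→Port (+1); total 7.
No residual Depot→Port path; max flow = 7.
Certifying cut of size 7: {Depot→A, Depot→B, Depot→C, Depot→D, Depot→E, Depot→G, Depot→Port}.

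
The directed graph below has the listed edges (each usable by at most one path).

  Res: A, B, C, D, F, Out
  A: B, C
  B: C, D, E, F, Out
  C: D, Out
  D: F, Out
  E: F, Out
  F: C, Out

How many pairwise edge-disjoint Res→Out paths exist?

6

Assign every edge capacity 1; by Menger, the answer equals the max flow.
Path Res→Out (+1); total 1.
Path Res→B→Out (+1); total 2.
Path Res→C→Out (+1); total 3.
Path Res→D→Out (+1); total 4.
Path Res→F→Out (+1); total 5.
Path Res→A→B→E→Out (+1); total 6.
No residual Res→Out path; max flow = 6.
Certifying cut of size 6: {Res→A, Res→B, Res→C, Res→D, Res→F, Res→Out}.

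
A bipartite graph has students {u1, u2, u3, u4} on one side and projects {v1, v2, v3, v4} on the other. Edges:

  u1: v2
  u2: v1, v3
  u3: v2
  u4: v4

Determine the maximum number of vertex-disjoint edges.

3

Unit-capacity flow: source→left, listed edges, right→sink; max matching = max flow.
Augmenting path u1→v2 (+1); matched 1.
Augmenting path u2→v1 (+1); matched 2.
Augmenting path u4→v4 (+1); matched 3.
No augmenting path remains; maximum matching = 3.
König certificate: {u2, u4, v2} is a vertex cover of size 3 (every listed pair touches it), so no matching can be larger.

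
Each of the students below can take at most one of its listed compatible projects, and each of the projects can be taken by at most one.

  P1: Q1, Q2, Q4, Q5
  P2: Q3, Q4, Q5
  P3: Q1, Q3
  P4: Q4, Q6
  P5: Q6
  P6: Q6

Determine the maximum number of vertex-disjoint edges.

5

Unit-capacity flow: source→left, listed edges, right→sink; max matching = max flow.
Augmenting path P1→Q1 (+1); matched 1.
Augmenting path P2→Q3 (+1); matched 2.
Augmenting path P4→Q4 (+1); matched 3.
Augmenting path P5→Q6 (+1); matched 4.
Augmenting path P3→Q1→P1→Q2 (+1); matched 5.
No augmenting path remains; maximum matching = 5.
König certificate: {P1, P2, P3, P4, Q6} is a vertex cover of size 5 (every listed pair touches it), so no matching can be larger.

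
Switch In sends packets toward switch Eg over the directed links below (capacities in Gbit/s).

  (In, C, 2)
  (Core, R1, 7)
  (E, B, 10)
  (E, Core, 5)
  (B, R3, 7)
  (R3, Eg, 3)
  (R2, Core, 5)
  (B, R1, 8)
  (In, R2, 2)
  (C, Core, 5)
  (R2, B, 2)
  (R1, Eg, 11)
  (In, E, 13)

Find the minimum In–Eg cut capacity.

Augment In→E→Core→R1→Eg: bottleneck 5, flow now 5.
Augment In→E→B→R1→Eg: bottleneck 6, flow now 11.
Augment In→E→B→R3→Eg: bottleneck 2, flow now 13.
Augment In→R2→B→R3→Eg: bottleneck 1, flow now 14.
No augmenting path remains; maximum flow = 14.
By max-flow min-cut, the minimum cut capacity equals the max flow.
In the residual graph, reachable from In: {In, E, R2, C, Core, B, R1, R3}.
Min-cut edges: R1→Eg (11), R3→Eg (3); capacity 11 + 3 = 14.

14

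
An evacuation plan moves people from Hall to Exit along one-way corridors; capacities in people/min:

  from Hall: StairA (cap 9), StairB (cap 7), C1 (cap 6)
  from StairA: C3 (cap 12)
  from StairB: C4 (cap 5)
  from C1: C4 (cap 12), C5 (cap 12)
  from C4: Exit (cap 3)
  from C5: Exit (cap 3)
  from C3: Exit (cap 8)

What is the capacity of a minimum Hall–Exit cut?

14

Augment Hall→StairA→C3→Exit: bottleneck 8, flow now 8.
Augment Hall→StairB→C4→Exit: bottleneck 3, flow now 11.
Augment Hall→C1→C5→Exit: bottleneck 3, flow now 14.
No augmenting path remains; maximum flow = 14.
By max-flow min-cut, the minimum cut capacity equals the max flow.
In the residual graph, reachable from Hall: {Hall, StairA, StairB, C1, C4, C5, C3}.
Min-cut edges: C4→Exit (3), C5→Exit (3), C3→Exit (8); capacity 3 + 3 + 8 = 14.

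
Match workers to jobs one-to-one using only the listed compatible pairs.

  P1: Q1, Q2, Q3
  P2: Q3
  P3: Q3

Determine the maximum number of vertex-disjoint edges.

2

Unit-capacity flow: source→left, listed edges, right→sink; max matching = max flow.
Augmenting path P1→Q1 (+1); matched 1.
Augmenting path P2→Q3 (+1); matched 2.
No augmenting path remains; maximum matching = 2.
König certificate: {P1, Q3} is a vertex cover of size 2 (every listed pair touches it), so no matching can be larger.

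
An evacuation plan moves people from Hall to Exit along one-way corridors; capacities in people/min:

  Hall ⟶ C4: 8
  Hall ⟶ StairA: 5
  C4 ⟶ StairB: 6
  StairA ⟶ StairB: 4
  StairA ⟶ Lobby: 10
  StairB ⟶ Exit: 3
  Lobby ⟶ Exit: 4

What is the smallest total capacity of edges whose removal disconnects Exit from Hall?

7

Augment Hall→C4→StairB→Exit: bottleneck 3, flow now 3.
Augment Hall→StairA→Lobby→Exit: bottleneck 4, flow now 7.
No augmenting path remains; maximum flow = 7.
By max-flow min-cut, the minimum cut capacity equals the max flow.
In the residual graph, reachable from Hall: {Hall, C4, StairA, StairB, Lobby}.
Min-cut edges: StairB→Exit (3), Lobby→Exit (4); capacity 3 + 4 = 7.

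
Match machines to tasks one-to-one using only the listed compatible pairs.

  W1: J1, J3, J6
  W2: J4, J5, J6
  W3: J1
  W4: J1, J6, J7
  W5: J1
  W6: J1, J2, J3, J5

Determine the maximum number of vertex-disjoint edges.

5

Unit-capacity flow: source→left, listed edges, right→sink; max matching = max flow.
Augmenting path W1→J1 (+1); matched 1.
Augmenting path W2→J4 (+1); matched 2.
Augmenting path W4→J6 (+1); matched 3.
Augmenting path W6→J2 (+1); matched 4.
Augmenting path W3→J1→W1→J3 (+1); matched 5.
No augmenting path remains; maximum matching = 5.
König certificate: {W1, W2, W4, W6, J1} is a vertex cover of size 5 (every listed pair touches it), so no matching can be larger.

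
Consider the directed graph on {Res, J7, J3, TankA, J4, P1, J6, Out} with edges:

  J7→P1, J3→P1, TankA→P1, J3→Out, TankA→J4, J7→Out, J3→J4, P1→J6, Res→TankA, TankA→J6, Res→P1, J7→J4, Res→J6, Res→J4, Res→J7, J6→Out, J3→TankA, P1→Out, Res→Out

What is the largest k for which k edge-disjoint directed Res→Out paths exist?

Assign every edge capacity 1; by Menger, the answer equals the max flow.
Path Res→Out (+1); total 1.
Path Res→J7→Out (+1); total 2.
Path Res→P1→Out (+1); total 3.
Path Res→J6→Out (+1); total 4.
No residual Res→Out path; max flow = 4.
Certifying cut of size 4: {J6→Out, P1→Out, Res→J7, Res→Out}.

4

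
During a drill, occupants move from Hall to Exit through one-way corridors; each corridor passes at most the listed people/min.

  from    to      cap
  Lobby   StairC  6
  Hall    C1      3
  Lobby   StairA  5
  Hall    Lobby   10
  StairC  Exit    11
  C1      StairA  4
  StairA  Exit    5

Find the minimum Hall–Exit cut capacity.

11

Augment Hall→C1→StairA→Exit: bottleneck 3, flow now 3.
Augment Hall→Lobby→StairC→Exit: bottleneck 6, flow now 9.
Augment Hall→Lobby→StairA→Exit: bottleneck 2, flow now 11.
No augmenting path remains; maximum flow = 11.
By max-flow min-cut, the minimum cut capacity equals the max flow.
In the residual graph, reachable from Hall: {Hall, C1, Lobby, StairA}.
Min-cut edges: Lobby→StairC (6), StairA→Exit (5); capacity 6 + 5 = 11.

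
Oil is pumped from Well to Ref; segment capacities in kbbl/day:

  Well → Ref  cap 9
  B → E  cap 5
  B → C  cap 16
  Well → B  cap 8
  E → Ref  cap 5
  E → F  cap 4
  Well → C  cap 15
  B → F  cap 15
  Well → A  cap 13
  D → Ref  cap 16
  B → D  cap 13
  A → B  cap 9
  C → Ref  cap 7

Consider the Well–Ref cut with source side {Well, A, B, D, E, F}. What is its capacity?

61

Edges leaving {Well, A, B, D, E, F}: Well→C (15), Well→Ref (9), B→C (16), D→Ref (16), E→Ref (5).
Cut capacity = 15 + 9 + 16 + 16 + 5 = 61.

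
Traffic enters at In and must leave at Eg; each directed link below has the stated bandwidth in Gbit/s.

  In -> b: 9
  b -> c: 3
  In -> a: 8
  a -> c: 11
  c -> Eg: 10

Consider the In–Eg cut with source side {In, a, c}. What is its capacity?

19

Edges leaving {In, a, c}: In→b (9), c→Eg (10).
Cut capacity = 9 + 10 = 19.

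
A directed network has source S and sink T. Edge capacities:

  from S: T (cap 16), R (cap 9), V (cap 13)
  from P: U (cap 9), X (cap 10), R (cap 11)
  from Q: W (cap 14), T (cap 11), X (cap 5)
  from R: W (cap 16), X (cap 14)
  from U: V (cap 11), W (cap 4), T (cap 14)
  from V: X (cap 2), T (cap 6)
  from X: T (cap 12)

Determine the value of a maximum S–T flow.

33

Augment S→T: bottleneck 16, flow now 16.
Augment S→V→T: bottleneck 6, flow now 22.
Augment S→R→X→T: bottleneck 9, flow now 31.
Augment S→V→X→T: bottleneck 2, flow now 33.
No augmenting path remains; maximum flow = 33.
In the residual graph, reachable from S: {S, V}.
Min-cut edges: S→R (9), S→T (16), V→X (2), V→T (6); capacity 9 + 16 + 2 + 6 = 33.
This cut is saturated, so no flow can exceed 33.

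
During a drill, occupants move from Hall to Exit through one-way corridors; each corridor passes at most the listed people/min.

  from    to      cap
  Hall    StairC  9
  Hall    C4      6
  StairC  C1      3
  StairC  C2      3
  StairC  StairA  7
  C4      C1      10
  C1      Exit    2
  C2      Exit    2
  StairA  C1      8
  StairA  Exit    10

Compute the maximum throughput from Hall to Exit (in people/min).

11

Augment Hall→StairC→C1→Exit: bottleneck 2, flow now 2.
Augment Hall→StairC→C2→Exit: bottleneck 2, flow now 4.
Augment Hall→StairC→StairA→Exit: bottleneck 5, flow now 9.
Augment Hall→C4→C1→StairC→StairA→Exit: bottleneck 2, flow now 11. (uses reverse residual edge)
No augmenting path remains; maximum flow = 11.
In the residual graph, reachable from Hall: {Hall, C4, C1}.
Min-cut edges: Hall→StairC (9), C1→Exit (2); capacity 9 + 2 = 11.
This cut is saturated, so no flow can exceed 11.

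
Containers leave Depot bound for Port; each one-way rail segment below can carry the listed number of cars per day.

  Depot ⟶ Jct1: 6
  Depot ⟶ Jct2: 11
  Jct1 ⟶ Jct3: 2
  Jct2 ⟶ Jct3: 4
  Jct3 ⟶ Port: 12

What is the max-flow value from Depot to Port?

6

Augment Depot→Jct1→Jct3→Port: bottleneck 2, flow now 2.
Augment Depot→Jct2→Jct3→Port: bottleneck 4, flow now 6.
No augmenting path remains; maximum flow = 6.
In the residual graph, reachable from Depot: {Depot, Jct1, Jct2}.
Min-cut edges: Jct1→Jct3 (2), Jct2→Jct3 (4); capacity 2 + 4 = 6.
This cut is saturated, so no flow can exceed 6.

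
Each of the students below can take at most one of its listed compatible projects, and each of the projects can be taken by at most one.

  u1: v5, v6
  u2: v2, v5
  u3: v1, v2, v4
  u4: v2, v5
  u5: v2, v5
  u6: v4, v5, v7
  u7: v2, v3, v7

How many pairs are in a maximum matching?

6

Unit-capacity flow: source→left, listed edges, right→sink; max matching = max flow.
Augmenting path u1→v5 (+1); matched 1.
Augmenting path u2→v2 (+1); matched 2.
Augmenting path u3→v1 (+1); matched 3.
Augmenting path u6→v4 (+1); matched 4.
Augmenting path u7→v3 (+1); matched 5.
Augmenting path u4→v5→u1→v6 (+1); matched 6.
No augmenting path remains; maximum matching = 6.
König certificate: {u1, u3, u6, u7, v2, v5} is a vertex cover of size 6 (every listed pair touches it), so no matching can be larger.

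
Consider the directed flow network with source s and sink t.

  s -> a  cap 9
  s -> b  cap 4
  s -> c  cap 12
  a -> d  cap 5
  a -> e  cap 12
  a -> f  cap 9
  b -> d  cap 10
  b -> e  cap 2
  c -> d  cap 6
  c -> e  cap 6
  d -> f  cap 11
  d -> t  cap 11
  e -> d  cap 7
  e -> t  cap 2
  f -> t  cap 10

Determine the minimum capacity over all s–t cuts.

Augment s→a→d→t: bottleneck 5, flow now 5.
Augment s→a→e→t: bottleneck 2, flow now 7.
Augment s→a→f→t: bottleneck 2, flow now 9.
Augment s→b→d→t: bottleneck 4, flow now 13.
Augment s→c→d→t: bottleneck 2, flow now 15.
Augment s→c→d→f→t: bottleneck 4, flow now 19.
Augment s→c→e→a→f→t: bottleneck 2, flow now 21. (uses reverse residual edge)
Augment s→c→e→d→f→t: bottleneck 2, flow now 23.
No augmenting path remains; maximum flow = 23.
By max-flow min-cut, the minimum cut capacity equals the max flow.
In the residual graph, reachable from s: {s, a, b, c, d, e, f}.
Min-cut edges: d→t (11), e→t (2), f→t (10); capacity 11 + 2 + 10 = 23.

23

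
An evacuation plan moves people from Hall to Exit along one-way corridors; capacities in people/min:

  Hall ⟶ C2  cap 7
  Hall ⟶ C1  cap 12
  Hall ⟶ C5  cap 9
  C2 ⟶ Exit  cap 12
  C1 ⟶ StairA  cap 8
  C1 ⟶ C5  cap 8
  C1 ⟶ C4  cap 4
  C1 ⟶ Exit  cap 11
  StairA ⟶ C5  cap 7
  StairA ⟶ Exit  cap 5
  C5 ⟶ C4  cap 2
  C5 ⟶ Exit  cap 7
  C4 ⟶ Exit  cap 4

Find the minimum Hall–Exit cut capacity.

28

Augment Hall→C2→Exit: bottleneck 7, flow now 7.
Augment Hall→C1→Exit: bottleneck 11, flow now 18.
Augment Hall→C5→Exit: bottleneck 7, flow now 25.
Augment Hall→C1→StairA→Exit: bottleneck 1, flow now 26.
Augment Hall→C5→C4→Exit: bottleneck 2, flow now 28.
No augmenting path remains; maximum flow = 28.
By max-flow min-cut, the minimum cut capacity equals the max flow.
In the residual graph, reachable from Hall: {Hall}.
Min-cut edges: Hall→C2 (7), Hall→C1 (12), Hall→C5 (9); capacity 7 + 12 + 9 = 28.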